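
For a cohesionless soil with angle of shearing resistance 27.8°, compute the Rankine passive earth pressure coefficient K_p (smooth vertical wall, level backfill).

2.75

K_p = (1 + sin φ)/(1 − sin φ) = tan²(45° + 27.8°/2) = 2.748.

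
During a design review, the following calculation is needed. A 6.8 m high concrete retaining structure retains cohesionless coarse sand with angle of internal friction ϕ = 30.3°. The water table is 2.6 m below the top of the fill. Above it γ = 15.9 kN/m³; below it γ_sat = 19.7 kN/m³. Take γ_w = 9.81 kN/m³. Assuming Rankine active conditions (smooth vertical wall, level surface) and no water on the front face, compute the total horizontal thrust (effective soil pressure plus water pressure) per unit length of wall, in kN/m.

190 kN/m

K_a = tan²(45° − φ/2) = 0.3293.
γ' = 19.7 − 9.81 = 9.890 kN/m³. Depth below WT = 4.2 m.
σ'_h at WT = K_a γ d_w = 13.61 kPa; at base = 13.61 + K_a γ' × 4.2 = 27.29 kPa.
P₁ (0–2.6 m) = ½×13.61×2.6 = 17.70. P₂ (2.6–6.8 m) = ½(13.61+27.29)×4.2 = 85.91.
P_w = ½ γ_w h₂² = 0.5×9.81×4.2² = 86.52. Total = 17.70+85.91+86.52 = 190.1 kN/m.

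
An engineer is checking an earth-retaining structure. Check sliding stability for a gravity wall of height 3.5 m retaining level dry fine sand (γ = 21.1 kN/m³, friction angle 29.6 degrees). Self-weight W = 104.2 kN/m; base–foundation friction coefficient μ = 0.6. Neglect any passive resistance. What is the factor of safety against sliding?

K_a = tan²(45° − 29.6°/2) = 0.3387.
P_a = ½K_aγH² = 0.5×0.3387×21.1×3.5² = 43.78 kN/m, acting at H/3 = 1.167 m above the base.
FS_sliding = μW / P_a = 0.6×104.2 / 43.78 = 1.428.

1.43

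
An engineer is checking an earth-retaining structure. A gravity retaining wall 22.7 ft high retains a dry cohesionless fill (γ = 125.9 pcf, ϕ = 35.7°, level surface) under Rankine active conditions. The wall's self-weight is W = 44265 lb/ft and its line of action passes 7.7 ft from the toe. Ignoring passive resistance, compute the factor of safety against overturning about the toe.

5.28

K_a = tan²(45° − 35.7°/2) = 0.2630.
P_a = ½K_aγH² = 0.5×0.2630×125.9×22.7² = 8531 lb/ft, acting at H/3 = 7.567 ft above the base.
Overturning moment M_o = P_a × H/3 = 8531 × 7.567 = 64550.
Resisting moment M_r = W × 7.7 = 44265 × 7.7 = 340800.
FS_overturning = M_r/M_o = 340800/64550 = 5.280.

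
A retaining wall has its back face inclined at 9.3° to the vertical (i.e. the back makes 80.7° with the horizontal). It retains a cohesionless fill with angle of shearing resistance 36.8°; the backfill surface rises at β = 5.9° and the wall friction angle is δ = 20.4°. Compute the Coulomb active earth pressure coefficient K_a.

K_a = sin²(α+φ) / [sin²α · sin(α−δ) · (1 + √{sin(φ+δ)sin(φ−β) / (sin(α−δ)sin(α+β))})²].
With α = 80.7°, φ = 36.8°, δ = 20.4°, β = 5.9°: K_a = 0.3197.

0.320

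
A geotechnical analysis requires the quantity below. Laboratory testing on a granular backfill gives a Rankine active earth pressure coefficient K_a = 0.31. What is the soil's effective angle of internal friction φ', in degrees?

31.8°

K_a = tan²(45° − φ/2) ⇒ 45° − φ/2 = arctan(√0.31) = 29.11°.
φ = 2(45° − 29.11°) = 31.78°.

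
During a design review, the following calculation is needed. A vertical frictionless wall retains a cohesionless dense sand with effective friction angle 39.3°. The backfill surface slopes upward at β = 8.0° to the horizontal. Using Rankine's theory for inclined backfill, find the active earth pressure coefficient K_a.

K_a = cos β · (cos β − √(cos²β − cos²φ)) / (cos β + √(cos²β − cos²φ)).
cos β = 0.9903, cos φ = 0.7738, √(cos²β − cos²φ) = 0.6179.
K_a = 0.9903 × (0.9903 − 0.6179)/(0.9903 + 0.6179) = 0.2293.

0.229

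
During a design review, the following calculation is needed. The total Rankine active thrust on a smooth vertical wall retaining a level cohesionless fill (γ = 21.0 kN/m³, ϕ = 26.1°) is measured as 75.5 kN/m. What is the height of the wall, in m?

K_a = 0.3889. P_a = ½ K_a γ H² ⇒ H = √(2P_a/(K_a γ)).
H = √(2×75.5/(0.3889×21.0)) = 4.300 m.

4.30 m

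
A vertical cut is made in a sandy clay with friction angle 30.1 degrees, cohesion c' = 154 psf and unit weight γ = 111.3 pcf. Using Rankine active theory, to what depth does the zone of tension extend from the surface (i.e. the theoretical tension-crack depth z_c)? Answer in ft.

4.80 ft

K_a = tan²(45° − 30.1°/2) = 0.3320; √K_a = 0.5762.
The active pressure is zero where K_a γ z = 2c√K_a, so z_c = 2c/(γ√K_a) = 2×154/(111.3×0.5762) = 4.803 ft.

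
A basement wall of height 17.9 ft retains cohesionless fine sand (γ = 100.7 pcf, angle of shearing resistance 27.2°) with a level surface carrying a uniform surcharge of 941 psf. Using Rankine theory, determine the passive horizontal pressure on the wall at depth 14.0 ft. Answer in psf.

K_p = (1 + sin φ)/(1 − sin φ) = 2.684.
σ_v = γz + q = 100.7 × 14.0 + 941 = 2351 psf.
σ_h = K_p σ_v = 2.684 × 2351 = 6309 psf.

6310 psf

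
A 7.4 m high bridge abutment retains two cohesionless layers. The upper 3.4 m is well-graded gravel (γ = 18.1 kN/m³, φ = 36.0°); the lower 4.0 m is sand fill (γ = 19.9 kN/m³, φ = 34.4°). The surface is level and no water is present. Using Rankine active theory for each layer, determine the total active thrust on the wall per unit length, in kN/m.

K_a1 = tan²(45°−36.0°/2) = 0.2596; K_a2 = tan²(45°−34.4°/2) = 0.2780.
Layer 1: σ at base = K_a1 γ₁ h₁ = 15.98 kPa; P₁ = ½×15.98×3.4 = 27.16.
Layer 2: σ_v at top = γ₁h₁ = 61.54; σ_h top = K_a2×61.54 = 17.11; σ_h base = K_a2×(61.54+19.9×4.0) = 39.23.
P₂ = ½(17.11+39.23)×4.0 = 112.7. Total P_a = 27.16+112.7 = 139.8 kN/m.

140 kN/m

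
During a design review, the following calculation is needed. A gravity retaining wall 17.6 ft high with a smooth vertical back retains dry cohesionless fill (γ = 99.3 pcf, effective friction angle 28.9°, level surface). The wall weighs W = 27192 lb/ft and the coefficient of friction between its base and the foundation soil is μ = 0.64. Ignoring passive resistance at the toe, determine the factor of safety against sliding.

K_a = tan²(45° − 28.9°/2) = 0.3484.
P_a = ½K_aγH² = 0.5×0.3484×99.3×17.6² = 5358 lb/ft, acting at H/3 = 5.867 ft above the base.
FS_sliding = μW / P_a = 0.64×27192 / 5358 = 3.248.

3.25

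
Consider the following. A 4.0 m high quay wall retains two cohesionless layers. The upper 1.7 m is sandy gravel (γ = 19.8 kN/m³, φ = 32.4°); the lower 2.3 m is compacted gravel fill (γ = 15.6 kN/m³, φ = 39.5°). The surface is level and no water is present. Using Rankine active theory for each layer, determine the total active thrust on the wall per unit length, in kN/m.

K_a1 = tan²(45°−32.4°/2) = 0.3022; K_a2 = tan²(45°−39.5°/2) = 0.2224.
Layer 1: σ at base = K_a1 γ₁ h₁ = 10.17 kPa; P₁ = ½×10.17×1.7 = 8.647.
Layer 2: σ_v at top = γ₁h₁ = 33.66; σ_h top = K_a2×33.66 = 7.487; σ_h base = K_a2×(33.66+15.6×2.3) = 15.47.
P₂ = ½(7.487+15.47)×2.3 = 26.40. Total P_a = 8.647+26.40 = 35.05 kN/m.

35.0 kN/m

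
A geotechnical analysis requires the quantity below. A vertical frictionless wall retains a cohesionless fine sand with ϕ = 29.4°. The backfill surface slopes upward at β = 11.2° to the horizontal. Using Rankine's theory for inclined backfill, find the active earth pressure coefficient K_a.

K_a = cos β · (cos β − √(cos²β − cos²φ)) / (cos β + √(cos²β − cos²φ)).
cos β = 0.9810, cos φ = 0.8712, √(cos²β − cos²φ) = 0.4508.
K_a = 0.9810 × (0.9810 − 0.4508)/(0.9810 + 0.4508) = 0.3632.

0.363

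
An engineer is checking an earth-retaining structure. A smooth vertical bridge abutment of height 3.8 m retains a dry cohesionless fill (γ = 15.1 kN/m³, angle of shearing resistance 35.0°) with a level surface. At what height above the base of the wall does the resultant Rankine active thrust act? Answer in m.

1.27 m

K_a = 0.2710.
The pressure distribution is triangular, so the resultant acts at H/3 above the base = 3.8/3 = 1.267 m.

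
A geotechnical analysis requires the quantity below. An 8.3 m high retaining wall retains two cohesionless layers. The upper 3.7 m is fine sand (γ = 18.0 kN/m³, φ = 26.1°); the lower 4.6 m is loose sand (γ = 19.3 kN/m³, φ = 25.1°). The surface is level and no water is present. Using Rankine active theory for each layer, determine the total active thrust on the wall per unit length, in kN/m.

254 kN/m

K_a1 = tan²(45°−26.1°/2) = 0.3889; K_a2 = tan²(45°−25.1°/2) = 0.4043.
Layer 1: σ at base = K_a1 γ₁ h₁ = 25.90 kPa; P₁ = ½×25.90×3.7 = 47.92.
Layer 2: σ_v at top = γ₁h₁ = 66.60; σ_h top = K_a2×66.60 = 26.93; σ_h base = K_a2×(66.60+19.3×4.6) = 62.82.
P₂ = ½(26.93+62.82)×4.6 = 206.4. Total P_a = 47.92+206.4 = 254.3 kN/m.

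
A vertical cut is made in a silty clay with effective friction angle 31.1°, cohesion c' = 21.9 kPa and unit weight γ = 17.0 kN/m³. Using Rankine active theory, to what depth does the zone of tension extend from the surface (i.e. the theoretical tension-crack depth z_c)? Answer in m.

4.56 m

K_a = tan²(45° − 31.1°/2) = 0.3188; √K_a = 0.5646.
The active pressure is zero where K_a γ z = 2c√K_a, so z_c = 2c/(γ√K_a) = 2×21.9/(17.0×0.5646) = 4.563 m.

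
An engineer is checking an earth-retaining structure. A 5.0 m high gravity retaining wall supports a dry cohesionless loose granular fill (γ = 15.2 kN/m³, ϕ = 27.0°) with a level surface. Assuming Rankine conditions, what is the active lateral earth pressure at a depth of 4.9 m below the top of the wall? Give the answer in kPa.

28.0 kPa

K_a = (1 − sin φ)/(1 + sin φ) = 0.3755.
σ_h = K_a γ z = 0.3755 × 15.2 × 4.9 = 27.97 kPa.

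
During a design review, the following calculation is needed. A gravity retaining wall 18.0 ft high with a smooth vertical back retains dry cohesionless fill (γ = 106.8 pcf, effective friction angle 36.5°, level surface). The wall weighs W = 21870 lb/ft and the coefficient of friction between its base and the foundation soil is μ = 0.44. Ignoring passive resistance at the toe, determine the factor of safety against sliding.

2.19

K_a = tan²(45° − 36.5°/2) = 0.2541.
P_a = ½K_aγH² = 0.5×0.2541×106.8×18.0² = 4396 lb/ft, acting at H/3 = 6.000 ft above the base.
FS_sliding = μW / P_a = 0.44×21870 / 4396 = 2.189.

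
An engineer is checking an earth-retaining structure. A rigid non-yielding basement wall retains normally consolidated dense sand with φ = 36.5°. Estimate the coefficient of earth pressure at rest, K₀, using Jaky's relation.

0.405

K₀ = 1 − sin φ' = 1 − sin 36.5° = 0.4052.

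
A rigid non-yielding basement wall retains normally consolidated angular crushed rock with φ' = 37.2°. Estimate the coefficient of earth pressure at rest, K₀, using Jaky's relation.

0.395

K₀ = 1 − sin φ' = 1 − sin 37.2° = 0.3954.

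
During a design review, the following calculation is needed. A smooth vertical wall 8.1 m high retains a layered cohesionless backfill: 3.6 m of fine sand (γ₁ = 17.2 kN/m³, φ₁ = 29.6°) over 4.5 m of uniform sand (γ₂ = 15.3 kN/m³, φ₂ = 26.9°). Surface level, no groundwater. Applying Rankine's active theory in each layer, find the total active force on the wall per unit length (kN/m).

K_a1 = tan²(45°−29.6°/2) = 0.3387; K_a2 = tan²(45°−26.9°/2) = 0.3770.
Layer 1: σ at base = K_a1 γ₁ h₁ = 20.97 kPa; P₁ = ½×20.97×3.6 = 37.75.
Layer 2: σ_v at top = γ₁h₁ = 61.92; σ_h top = K_a2×61.92 = 23.34; σ_h base = K_a2×(61.92+15.3×4.5) = 49.30.
P₂ = ½(23.34+49.30)×4.5 = 163.4. Total P_a = 37.75+163.4 = 201.2 kN/m.

201 kN/m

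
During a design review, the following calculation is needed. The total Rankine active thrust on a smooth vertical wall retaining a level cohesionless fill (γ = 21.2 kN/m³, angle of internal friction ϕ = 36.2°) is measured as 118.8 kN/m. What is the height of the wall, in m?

K_a = 0.2574. P_a = ½ K_a γ H² ⇒ H = √(2P_a/(K_a γ)).
H = √(2×118.8/(0.2574×21.2)) = 6.599 m.

6.60 m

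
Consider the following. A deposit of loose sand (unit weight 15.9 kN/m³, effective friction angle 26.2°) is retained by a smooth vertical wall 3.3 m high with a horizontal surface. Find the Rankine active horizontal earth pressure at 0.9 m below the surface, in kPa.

K_a = (1 − sin φ)/(1 + sin φ) = 0.3874.
σ_h = K_a γ z = 0.3874 × 15.9 × 0.9 = 5.544 kPa.

5.54 kPa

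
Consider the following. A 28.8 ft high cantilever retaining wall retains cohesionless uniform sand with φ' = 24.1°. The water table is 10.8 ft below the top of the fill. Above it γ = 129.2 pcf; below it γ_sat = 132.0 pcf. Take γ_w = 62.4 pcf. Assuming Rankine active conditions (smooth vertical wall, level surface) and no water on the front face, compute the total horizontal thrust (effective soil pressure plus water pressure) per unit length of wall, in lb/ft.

28600 lb/ft

K_a = tan²(45° − φ/2) = 0.4201.
γ' = 132.0 − 62.4 = 69.60 pcf. Depth below WT = 18.0 ft.
σ'_h at WT = K_a γ d_w = 586.2 psf; at base = 586.2 + K_a γ' × 18.0 = 1113 psf.
P₁ (0–10.8 ft) = ½×586.2×10.8 = 3166. P₂ (10.8–28.8 ft) = ½(586.2+1113)×18.0 = 15290.
P_w = ½ γ_w h₂² = 0.5×62.4×18.0² = 10110. Total = 3166+15290+10110 = 28560 lb/ft.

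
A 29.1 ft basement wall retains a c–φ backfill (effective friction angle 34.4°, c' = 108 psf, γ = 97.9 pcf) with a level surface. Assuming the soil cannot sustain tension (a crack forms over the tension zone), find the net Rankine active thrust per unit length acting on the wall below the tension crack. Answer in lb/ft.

K_a = 0.2780; √K_a = 0.5272.
Tension-crack depth z_c = 2c/(γ√K_a) = 2×108/(97.9×0.5272) = 4.185 ft.
σ_a at base = K_a γ H − 2c√K_a = 0.2780×97.9×29.1 − 2×108×0.5272 = 678.1 psf.
P_a = ½ × 678.1 × (H − z_c) = 0.5×678.1×24.92 = 8447 lb/ft.

8450 lb/ft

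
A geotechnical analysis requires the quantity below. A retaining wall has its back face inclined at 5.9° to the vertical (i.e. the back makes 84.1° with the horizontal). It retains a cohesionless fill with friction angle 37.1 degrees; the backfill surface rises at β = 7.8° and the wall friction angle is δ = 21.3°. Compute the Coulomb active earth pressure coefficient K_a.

K_a = sin²(α+φ) / [sin²α · sin(α−δ) · (1 + √{sin(φ+δ)sin(φ−β) / (sin(α−δ)sin(α+β))})²].
With α = 84.1°, φ = 37.1°, δ = 21.3°, β = 7.8°: K_a = 0.2929.

0.293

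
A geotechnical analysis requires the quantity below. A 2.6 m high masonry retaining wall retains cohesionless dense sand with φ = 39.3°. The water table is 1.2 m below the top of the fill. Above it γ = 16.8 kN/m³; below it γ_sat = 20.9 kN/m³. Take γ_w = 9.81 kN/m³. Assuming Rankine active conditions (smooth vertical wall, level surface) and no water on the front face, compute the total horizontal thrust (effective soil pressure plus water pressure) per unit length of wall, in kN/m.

21.1 kN/m

K_a = tan²(45° − φ/2) = 0.2245.
γ' = 20.9 − 9.81 = 11.09 kN/m³. Depth below WT = 1.4 m.
σ'_h at WT = K_a γ d_w = 4.525 kPa; at base = 4.525 + K_a γ' × 1.4 = 8.010 kPa.
P₁ (0–1.2 m) = ½×4.525×1.2 = 2.715. P₂ (1.2–2.6 m) = ½(4.525+8.010)×1.4 = 8.774.
P_w = ½ γ_w h₂² = 0.5×9.81×1.4² = 9.614. Total = 2.715+8.774+9.614 = 21.10 kN/m.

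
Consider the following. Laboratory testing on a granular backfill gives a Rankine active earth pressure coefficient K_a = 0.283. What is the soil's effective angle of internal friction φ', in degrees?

K_a = tan²(45° − φ/2) ⇒ 45° − φ/2 = arctan(√0.283) = 28.01°.
φ = 2(45° − 28.01°) = 33.98°.

34.0°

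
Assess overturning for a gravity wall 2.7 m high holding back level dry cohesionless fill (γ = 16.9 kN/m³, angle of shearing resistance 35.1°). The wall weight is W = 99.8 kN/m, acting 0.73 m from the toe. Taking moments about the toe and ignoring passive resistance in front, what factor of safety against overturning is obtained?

K_a = tan²(45° − 35.1°/2) = 0.2698.
P_a = ½K_aγH² = 0.5×0.2698×16.9×2.7² = 16.62 kN/m, acting at H/3 = 0.9000 m above the base.
Overturning moment M_o = P_a × H/3 = 16.62 × 0.9000 = 14.96.
Resisting moment M_r = W × 0.73 = 99.8 × 0.73 = 72.85.
FS_overturning = M_r/M_o = 72.85/14.96 = 4.870.

4.87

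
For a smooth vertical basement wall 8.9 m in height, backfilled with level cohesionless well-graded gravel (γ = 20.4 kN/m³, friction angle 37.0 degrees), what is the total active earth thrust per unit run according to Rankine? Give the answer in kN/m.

K_a = tan²(45° − φ/2) = 0.2486.
P_a = ½ K_a γ H² = 0.5 × 0.2486 × 20.4 × 8.9² = 200.8 kN/m.

201 kN/m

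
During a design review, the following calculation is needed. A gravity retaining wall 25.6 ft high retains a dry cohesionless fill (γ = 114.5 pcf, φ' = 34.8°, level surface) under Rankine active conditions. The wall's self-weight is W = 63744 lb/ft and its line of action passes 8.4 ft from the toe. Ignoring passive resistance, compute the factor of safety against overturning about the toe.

K_a = tan²(45° − 34.8°/2) = 0.2733.
P_a = ½K_aγH² = 0.5×0.2733×114.5×25.6² = 10250 lb/ft, acting at H/3 = 8.533 ft above the base.
Overturning moment M_o = P_a × H/3 = 10250 × 8.533 = 87500.
Resisting moment M_r = W × 8.4 = 63744 × 8.4 = 535400.
FS_overturning = M_r/M_o = 535400/87500 = 6.119.

6.12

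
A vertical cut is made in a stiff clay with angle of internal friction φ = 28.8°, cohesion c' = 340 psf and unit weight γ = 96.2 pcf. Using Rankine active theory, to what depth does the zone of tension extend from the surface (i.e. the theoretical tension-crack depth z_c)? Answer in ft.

12.0 ft

K_a = tan²(45° − 28.8°/2) = 0.3498; √K_a = 0.5914.
The active pressure is zero where K_a γ z = 2c√K_a, so z_c = 2c/(γ√K_a) = 2×340/(96.2×0.5914) = 11.95 ft.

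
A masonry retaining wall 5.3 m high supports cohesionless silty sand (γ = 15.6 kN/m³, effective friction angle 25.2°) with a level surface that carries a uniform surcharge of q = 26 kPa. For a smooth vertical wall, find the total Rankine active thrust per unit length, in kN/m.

K_a = tan²(45° − φ/2) = 0.4027.
Soil triangle: ½ K_a γ H² = 0.5×0.4027×15.6×5.3² = 88.24 kN/m.
Surcharge rectangle: K_a q H = 0.4027×26×5.3 = 55.50 kN/m.
Total = 88.24 + 55.50 = 143.7 kN/m.

144 kN/m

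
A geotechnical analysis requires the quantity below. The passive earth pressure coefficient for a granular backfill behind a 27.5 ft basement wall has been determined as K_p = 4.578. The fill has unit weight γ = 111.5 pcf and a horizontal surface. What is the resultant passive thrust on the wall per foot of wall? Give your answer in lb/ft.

P = ½ K_p γ H² = 0.5 × 4.578 × 111.5 × 27.5² = 193000 lb/ft.

193000 lb/ft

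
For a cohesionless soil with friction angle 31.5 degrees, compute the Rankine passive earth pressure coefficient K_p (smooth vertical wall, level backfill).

K_p = (1 + sin φ)/(1 − sin φ) = tan²(45° + 31.5°/2) = 3.188.

3.19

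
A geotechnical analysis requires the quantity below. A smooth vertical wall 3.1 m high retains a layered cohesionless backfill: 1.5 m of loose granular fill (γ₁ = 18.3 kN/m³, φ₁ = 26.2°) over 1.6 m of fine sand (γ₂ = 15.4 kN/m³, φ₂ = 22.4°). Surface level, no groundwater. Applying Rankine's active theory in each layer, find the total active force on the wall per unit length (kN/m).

K_a1 = tan²(45°−26.2°/2) = 0.3874; K_a2 = tan²(45°−22.4°/2) = 0.4482.
Layer 1: σ at base = K_a1 γ₁ h₁ = 10.64 kPa; P₁ = ½×10.64×1.5 = 7.976.
Layer 2: σ_v at top = γ₁h₁ = 27.45; σ_h top = K_a2×27.45 = 12.30; σ_h base = K_a2×(27.45+15.4×1.6) = 23.34.
P₂ = ½(12.30+23.34)×1.6 = 28.52. Total P_a = 7.976+28.52 = 36.49 kN/m.

36.5 kN/m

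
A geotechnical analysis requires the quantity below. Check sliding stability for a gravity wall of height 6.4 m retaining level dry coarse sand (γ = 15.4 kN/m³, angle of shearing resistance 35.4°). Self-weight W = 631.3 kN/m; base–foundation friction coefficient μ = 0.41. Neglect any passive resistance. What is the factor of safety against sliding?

K_a = tan²(45° − 35.4°/2) = 0.2664.
P_a = ½K_aγH² = 0.5×0.2664×15.4×6.4² = 84.02 kN/m, acting at H/3 = 2.133 m above the base.
FS_sliding = μW / P_a = 0.41×631.3 / 84.02 = 3.081.

3.08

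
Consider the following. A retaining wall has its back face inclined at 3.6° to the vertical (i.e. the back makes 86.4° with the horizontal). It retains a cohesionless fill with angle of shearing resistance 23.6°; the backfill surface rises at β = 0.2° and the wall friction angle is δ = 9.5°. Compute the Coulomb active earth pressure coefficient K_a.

K_a = sin²(α+φ) / [sin²α · sin(α−δ) · (1 + √{sin(φ+δ)sin(φ−β) / (sin(α−δ)sin(α+β))})²].
With α = 86.4°, φ = 23.6°, δ = 9.5°, β = 0.2°: K_a = 0.4199.

0.420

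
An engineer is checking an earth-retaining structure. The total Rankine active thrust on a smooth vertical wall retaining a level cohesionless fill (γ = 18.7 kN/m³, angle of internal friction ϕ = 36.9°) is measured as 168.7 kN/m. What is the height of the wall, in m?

8.50 m

K_a = 0.2497. P_a = ½ K_a γ H² ⇒ H = √(2P_a/(K_a γ)).
H = √(2×168.7/(0.2497×18.7)) = 8.501 m.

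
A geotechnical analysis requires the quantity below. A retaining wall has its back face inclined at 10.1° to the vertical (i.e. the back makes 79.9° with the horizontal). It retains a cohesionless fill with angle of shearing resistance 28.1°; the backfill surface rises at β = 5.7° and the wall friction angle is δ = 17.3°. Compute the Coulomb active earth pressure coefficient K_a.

0.435

K_a = sin²(α+φ) / [sin²α · sin(α−δ) · (1 + √{sin(φ+δ)sin(φ−β) / (sin(α−δ)sin(α+β))})²].
With α = 79.9°, φ = 28.1°, δ = 17.3°, β = 5.7°: K_a = 0.4355.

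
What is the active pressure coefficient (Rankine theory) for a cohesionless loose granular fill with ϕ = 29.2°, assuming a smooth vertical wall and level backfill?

0.344

K_a = tan²(45° − φ/2) = tan²(30.40°) = 0.3442.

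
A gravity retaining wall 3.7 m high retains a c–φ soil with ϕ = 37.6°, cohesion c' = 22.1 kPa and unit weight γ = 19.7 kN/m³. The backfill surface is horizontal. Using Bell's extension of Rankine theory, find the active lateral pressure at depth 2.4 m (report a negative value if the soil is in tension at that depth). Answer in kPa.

K_a = (1 − sin φ)/(1 + sin φ) = 0.2421.
σ_a = K_a γ z − 2c√K_a = 0.2421×19.7×2.4 − 2×22.1×0.4921 = -10.30 kPa.

-10.3 kPa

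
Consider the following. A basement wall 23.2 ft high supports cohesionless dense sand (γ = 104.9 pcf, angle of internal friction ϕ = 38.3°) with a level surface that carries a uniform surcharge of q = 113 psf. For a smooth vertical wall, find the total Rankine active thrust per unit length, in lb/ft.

K_a = tan²(45° − φ/2) = 0.2347.
Soil triangle: ½ K_a γ H² = 0.5×0.2347×104.9×23.2² = 6627 lb/ft.
Surcharge rectangle: K_a q H = 0.2347×113×23.2 = 615.4 lb/ft.
Total = 6627 + 615.4 = 7242 lb/ft.

7240 lb/ft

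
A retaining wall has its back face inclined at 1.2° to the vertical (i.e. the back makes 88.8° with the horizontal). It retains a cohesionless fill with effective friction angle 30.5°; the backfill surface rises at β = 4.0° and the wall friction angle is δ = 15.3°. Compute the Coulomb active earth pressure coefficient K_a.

K_a = sin²(α+φ) / [sin²α · sin(α−δ) · (1 + √{sin(φ+δ)sin(φ−β) / (sin(α−δ)sin(α+β))})²].
With α = 88.8°, φ = 30.5°, δ = 15.3°, β = 4.0°: K_a = 0.3187.

0.319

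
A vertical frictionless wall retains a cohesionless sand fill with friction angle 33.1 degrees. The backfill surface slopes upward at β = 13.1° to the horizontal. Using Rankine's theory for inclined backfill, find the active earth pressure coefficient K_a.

0.316

K_a = cos β · (cos β − √(cos²β − cos²φ)) / (cos β + √(cos²β − cos²φ)).
cos β = 0.9740, cos φ = 0.8377, √(cos²β − cos²φ) = 0.4968.
K_a = 0.9740 × (0.9740 − 0.4968)/(0.9740 + 0.4968) = 0.3160.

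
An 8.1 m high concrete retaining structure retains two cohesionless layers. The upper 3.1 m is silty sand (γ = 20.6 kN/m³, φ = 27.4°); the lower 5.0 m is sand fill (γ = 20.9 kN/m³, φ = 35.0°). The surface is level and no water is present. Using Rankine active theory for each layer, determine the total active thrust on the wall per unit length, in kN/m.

K_a1 = tan²(45°−27.4°/2) = 0.3697; K_a2 = tan²(45°−35.0°/2) = 0.2710.
Layer 1: σ at base = K_a1 γ₁ h₁ = 23.61 kPa; P₁ = ½×23.61×3.1 = 36.59.
Layer 2: σ_v at top = γ₁h₁ = 63.86; σ_h top = K_a2×63.86 = 17.31; σ_h base = K_a2×(63.86+20.9×5.0) = 45.62.
P₂ = ½(17.31+45.62)×5.0 = 157.3. Total P_a = 36.59+157.3 = 193.9 kN/m.

194 kN/m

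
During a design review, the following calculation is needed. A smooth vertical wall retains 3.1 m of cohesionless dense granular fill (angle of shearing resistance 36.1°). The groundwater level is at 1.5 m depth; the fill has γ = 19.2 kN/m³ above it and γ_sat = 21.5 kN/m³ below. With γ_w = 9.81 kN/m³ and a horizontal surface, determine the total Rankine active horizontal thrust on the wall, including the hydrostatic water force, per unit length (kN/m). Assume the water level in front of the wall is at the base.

K_a = tan²(45° − φ/2) = 0.2585.
γ' = 21.5 − 9.81 = 11.69 kN/m³. Depth below WT = 1.6 m.
σ'_h at WT = K_a γ d_w = 7.445 kPa; at base = 7.445 + K_a γ' × 1.6 = 12.28 kPa.
P₁ (0–1.5 m) = ½×7.445×1.5 = 5.584. P₂ (1.5–3.1 m) = ½(7.445+12.28)×1.6 = 15.78.
P_w = ½ γ_w h₂² = 0.5×9.81×1.6² = 12.56. Total = 5.584+15.78+12.56 = 33.92 kN/m.

33.9 kN/m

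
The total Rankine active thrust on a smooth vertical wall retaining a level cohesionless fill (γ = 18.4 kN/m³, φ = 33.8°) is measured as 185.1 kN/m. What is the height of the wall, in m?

K_a = 0.2851. P_a = ½ K_a γ H² ⇒ H = √(2P_a/(K_a γ)).
H = √(2×185.1/(0.2851×18.4)) = 8.401 m.

8.40 m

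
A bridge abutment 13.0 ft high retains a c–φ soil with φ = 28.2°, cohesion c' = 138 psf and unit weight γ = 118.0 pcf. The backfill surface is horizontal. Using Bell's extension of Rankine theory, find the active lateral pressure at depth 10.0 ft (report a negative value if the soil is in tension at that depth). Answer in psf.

257 psf

K_a = (1 − sin φ)/(1 + sin φ) = 0.3582.
σ_a = K_a γ z − 2c√K_a = 0.3582×118.0×10.0 − 2×138×0.5985 = 257.5 psf.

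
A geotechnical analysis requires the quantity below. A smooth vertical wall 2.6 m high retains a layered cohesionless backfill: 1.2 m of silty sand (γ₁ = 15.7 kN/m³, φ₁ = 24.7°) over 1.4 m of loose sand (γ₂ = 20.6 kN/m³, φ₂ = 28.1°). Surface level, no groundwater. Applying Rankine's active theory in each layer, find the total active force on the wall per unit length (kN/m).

21.4 kN/m

K_a1 = tan²(45°−24.7°/2) = 0.4106; K_a2 = tan²(45°−28.1°/2) = 0.3596.
Layer 1: σ at base = K_a1 γ₁ h₁ = 7.735 kPa; P₁ = ½×7.735×1.2 = 4.641.
Layer 2: σ_v at top = γ₁h₁ = 18.84; σ_h top = K_a2×18.84 = 6.775; σ_h base = K_a2×(18.84+20.6×1.4) = 17.15.
P₂ = ½(6.775+17.15)×1.4 = 16.74. Total P_a = 4.641+16.74 = 21.39 kN/m.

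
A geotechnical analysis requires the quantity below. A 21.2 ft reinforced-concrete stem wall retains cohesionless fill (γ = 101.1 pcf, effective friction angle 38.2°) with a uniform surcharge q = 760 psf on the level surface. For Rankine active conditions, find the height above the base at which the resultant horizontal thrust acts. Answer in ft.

K_a = 0.2358.
Triangular part P₁ = ½K_aγH² = 5357 at H/3 = 7.067 ft; rectangular part P₂ = K_a q H = 3799 at H/2 = 10.60 ft.
ȳ = (P₁·7.067 + P₂·10.60)/(P₁+P₂) = 8.533 ft.

8.53 ft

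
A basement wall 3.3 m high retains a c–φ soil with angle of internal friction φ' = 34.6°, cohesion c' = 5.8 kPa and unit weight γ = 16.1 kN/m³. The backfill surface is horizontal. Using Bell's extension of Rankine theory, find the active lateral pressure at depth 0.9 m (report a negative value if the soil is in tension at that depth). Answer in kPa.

-2.10 kPa

K_a = (1 − sin φ)/(1 + sin φ) = 0.2756.
σ_a = K_a γ z − 2c√K_a = 0.2756×16.1×0.9 − 2×5.8×0.5250 = -2.096 kPa.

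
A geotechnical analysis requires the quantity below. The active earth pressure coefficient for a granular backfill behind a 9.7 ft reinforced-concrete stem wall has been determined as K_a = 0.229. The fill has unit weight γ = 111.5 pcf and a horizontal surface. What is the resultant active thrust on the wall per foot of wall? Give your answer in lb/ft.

1200 lb/ft

P = ½ K_a γ H² = 0.5 × 0.229 × 111.5 × 9.7² = 1201 lb/ft.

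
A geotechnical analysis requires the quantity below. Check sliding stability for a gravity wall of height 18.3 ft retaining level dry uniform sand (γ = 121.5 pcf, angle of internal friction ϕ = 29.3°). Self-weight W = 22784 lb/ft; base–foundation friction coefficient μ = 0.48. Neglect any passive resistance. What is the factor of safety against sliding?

1.57

K_a = tan²(45° − 29.3°/2) = 0.3428.
P_a = ½K_aγH² = 0.5×0.3428×121.5×18.3² = 6975 lb/ft, acting at H/3 = 6.100 ft above the base.
FS_sliding = μW / P_a = 0.48×22784 / 6975 = 1.568.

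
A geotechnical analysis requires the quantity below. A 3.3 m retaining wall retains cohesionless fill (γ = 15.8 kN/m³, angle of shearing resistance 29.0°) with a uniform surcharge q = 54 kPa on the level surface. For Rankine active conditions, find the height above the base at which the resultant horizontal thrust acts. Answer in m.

K_a = 0.3470.
Triangular part P₁ = ½K_aγH² = 29.85 at H/3 = 1.100 m; rectangular part P₂ = K_a q H = 61.83 at H/2 = 1.650 m.
ȳ = (P₁·1.100 + P₂·1.650)/(P₁+P₂) = 1.471 m.

1.47 m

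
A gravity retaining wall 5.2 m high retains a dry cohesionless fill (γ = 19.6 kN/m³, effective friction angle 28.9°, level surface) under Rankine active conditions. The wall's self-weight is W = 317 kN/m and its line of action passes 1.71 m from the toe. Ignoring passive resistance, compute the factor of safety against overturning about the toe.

K_a = tan²(45° − 28.9°/2) = 0.3484.
P_a = ½K_aγH² = 0.5×0.3484×19.6×5.2² = 92.31 kN/m, acting at H/3 = 1.733 m above the base.
Overturning moment M_o = P_a × H/3 = 92.31 × 1.733 = 160.0.
Resisting moment M_r = W × 1.71 = 317 × 1.71 = 542.1.
FS_overturning = M_r/M_o = 542.1/160.0 = 3.388.

3.39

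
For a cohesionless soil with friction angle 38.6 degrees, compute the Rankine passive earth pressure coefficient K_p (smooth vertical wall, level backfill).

K_p = (1 + sin φ)/(1 − sin φ) = tan²(45° + 38.6°/2) = 4.317.

4.32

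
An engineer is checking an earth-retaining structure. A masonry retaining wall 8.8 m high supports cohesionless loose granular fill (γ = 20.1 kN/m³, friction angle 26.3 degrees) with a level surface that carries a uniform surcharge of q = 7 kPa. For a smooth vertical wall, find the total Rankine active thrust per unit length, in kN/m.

K_a = tan²(45° − φ/2) = 0.3859.
Soil triangle: ½ K_a γ H² = 0.5×0.3859×20.1×8.8² = 300.4 kN/m.
Surcharge rectangle: K_a q H = 0.3859×7×8.8 = 23.77 kN/m.
Total = 300.4 + 23.77 = 324.1 kN/m.

324 kN/m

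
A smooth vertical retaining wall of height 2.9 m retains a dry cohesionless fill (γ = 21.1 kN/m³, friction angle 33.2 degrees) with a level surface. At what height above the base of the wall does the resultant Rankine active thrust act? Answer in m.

K_a = 0.2924.
The pressure distribution is triangular, so the resultant acts at H/3 above the base = 2.9/3 = 0.9667 m.

0.967 m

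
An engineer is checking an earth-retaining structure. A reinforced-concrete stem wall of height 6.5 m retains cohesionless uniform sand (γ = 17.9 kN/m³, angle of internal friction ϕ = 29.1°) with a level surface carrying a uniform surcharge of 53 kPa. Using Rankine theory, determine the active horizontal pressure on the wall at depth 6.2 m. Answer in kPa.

K_a = (1 − sin φ)/(1 + sin φ) = 0.3456.
σ_v = γz + q = 17.9 × 6.2 + 53 = 164.0 kPa.
σ_h = K_a σ_v = 0.3456 × 164.0 = 56.67 kPa.

56.7 kPa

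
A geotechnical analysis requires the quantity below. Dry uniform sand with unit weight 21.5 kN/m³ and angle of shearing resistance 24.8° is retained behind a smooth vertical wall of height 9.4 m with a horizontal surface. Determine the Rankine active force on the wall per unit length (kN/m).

K_a = tan²(45° − φ/2) = 0.4090.
P_a = ½ K_a γ H² = 0.5 × 0.4090 × 21.5 × 9.4² = 388.5 kN/m.

388 kN/m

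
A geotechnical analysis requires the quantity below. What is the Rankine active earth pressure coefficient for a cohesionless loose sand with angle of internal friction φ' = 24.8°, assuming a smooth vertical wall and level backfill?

0.409

K_a = tan²(45° − φ/2) = tan²(32.60°) = 0.4090.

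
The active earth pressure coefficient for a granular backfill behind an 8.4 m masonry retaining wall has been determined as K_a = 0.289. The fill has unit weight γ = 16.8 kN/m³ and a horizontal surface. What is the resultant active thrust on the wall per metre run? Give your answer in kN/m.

P = ½ K_a γ H² = 0.5 × 0.289 × 16.8 × 8.4² = 171.3 kN/m.

171 kN/m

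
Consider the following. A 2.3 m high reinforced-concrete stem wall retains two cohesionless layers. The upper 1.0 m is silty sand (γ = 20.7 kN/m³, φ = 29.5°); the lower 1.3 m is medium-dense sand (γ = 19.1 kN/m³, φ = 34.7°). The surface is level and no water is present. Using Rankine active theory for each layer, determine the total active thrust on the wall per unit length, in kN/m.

15.3 kN/m

K_a1 = tan²(45°−29.5°/2) = 0.3401; K_a2 = tan²(45°−34.7°/2) = 0.2745.
Layer 1: σ at base = K_a1 γ₁ h₁ = 7.040 kPa; P₁ = ½×7.040×1.0 = 3.520.
Layer 2: σ_v at top = γ₁h₁ = 20.70; σ_h top = K_a2×20.70 = 5.682; σ_h base = K_a2×(20.70+19.1×1.3) = 12.50.
P₂ = ½(5.682+12.50)×1.3 = 11.82. Total P_a = 3.520+11.82 = 15.34 kN/m.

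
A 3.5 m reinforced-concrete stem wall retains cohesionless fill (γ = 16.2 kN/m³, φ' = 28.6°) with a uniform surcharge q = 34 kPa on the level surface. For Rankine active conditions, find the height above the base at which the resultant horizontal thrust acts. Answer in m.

K_a = 0.3525.
Triangular part P₁ = ½K_aγH² = 34.98 at H/3 = 1.167 m; rectangular part P₂ = K_a q H = 41.95 at H/2 = 1.750 m.
ȳ = (P₁·1.167 + P₂·1.750)/(P₁+P₂) = 1.485 m.

1.48 m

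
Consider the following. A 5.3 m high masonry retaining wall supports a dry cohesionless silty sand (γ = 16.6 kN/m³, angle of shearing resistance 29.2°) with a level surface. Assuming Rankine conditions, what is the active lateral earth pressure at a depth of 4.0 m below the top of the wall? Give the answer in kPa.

K_a = (1 − sin φ)/(1 + sin φ) = 0.3442.
σ_h = K_a γ z = 0.3442 × 16.6 × 4.0 = 22.86 kPa.

22.9 kPa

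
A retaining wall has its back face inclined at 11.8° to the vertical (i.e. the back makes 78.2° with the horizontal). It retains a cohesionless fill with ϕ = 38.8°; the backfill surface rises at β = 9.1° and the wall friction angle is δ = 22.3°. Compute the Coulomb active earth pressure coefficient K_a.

0.337

K_a = sin²(α+φ) / [sin²α · sin(α−δ) · (1 + √{sin(φ+δ)sin(φ−β) / (sin(α−δ)sin(α+β))})²].
With α = 78.2°, φ = 38.8°, δ = 22.3°, β = 9.1°: K_a = 0.3366.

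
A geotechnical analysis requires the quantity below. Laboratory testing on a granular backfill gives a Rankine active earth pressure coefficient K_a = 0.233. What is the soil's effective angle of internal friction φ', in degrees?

38.5°

K_a = tan²(45° − φ/2) ⇒ 45° − φ/2 = arctan(√0.233) = 25.77°.
φ = 2(45° − 25.77°) = 38.47°.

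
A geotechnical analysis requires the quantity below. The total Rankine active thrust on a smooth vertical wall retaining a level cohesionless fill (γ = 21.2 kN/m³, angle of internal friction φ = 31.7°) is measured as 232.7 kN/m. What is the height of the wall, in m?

8.40 m

K_a = 0.3111. P_a = ½ K_a γ H² ⇒ H = √(2P_a/(K_a γ)).
H = √(2×232.7/(0.3111×21.2)) = 8.401 m.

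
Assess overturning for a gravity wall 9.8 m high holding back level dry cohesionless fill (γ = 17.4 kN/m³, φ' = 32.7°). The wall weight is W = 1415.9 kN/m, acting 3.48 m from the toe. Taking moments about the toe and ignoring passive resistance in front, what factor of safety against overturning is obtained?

6.05

K_a = tan²(45° − 32.7°/2) = 0.2985.
P_a = ½K_aγH² = 0.5×0.2985×17.4×9.8² = 249.4 kN/m, acting at H/3 = 3.267 m above the base.
Overturning moment M_o = P_a × H/3 = 249.4 × 3.267 = 814.7.
Resisting moment M_r = W × 3.48 = 1415.9 × 3.48 = 4927.
FS_overturning = M_r/M_o = 4927/814.7 = 6.048.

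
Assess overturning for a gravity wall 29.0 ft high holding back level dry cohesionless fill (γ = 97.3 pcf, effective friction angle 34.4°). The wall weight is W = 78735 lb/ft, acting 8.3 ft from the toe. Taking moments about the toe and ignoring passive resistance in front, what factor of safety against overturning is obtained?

5.94

K_a = tan²(45° − 34.4°/2) = 0.2780.
P_a = ½K_aγH² = 0.5×0.2780×97.3×29.0² = 11370 lb/ft, acting at H/3 = 9.667 ft above the base.
Overturning moment M_o = P_a × H/3 = 11370 × 9.667 = 109900.
Resisting moment M_r = W × 8.3 = 78735 × 8.3 = 653500.
FS_overturning = M_r/M_o = 653500/109900 = 5.944.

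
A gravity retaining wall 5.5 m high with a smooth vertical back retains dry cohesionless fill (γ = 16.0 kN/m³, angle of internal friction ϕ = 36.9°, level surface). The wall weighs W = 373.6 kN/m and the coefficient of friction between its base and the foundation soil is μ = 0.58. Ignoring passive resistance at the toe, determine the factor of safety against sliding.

3.59

K_a = tan²(45° − 36.9°/2) = 0.2497.
P_a = ½K_aγH² = 0.5×0.2497×16.0×5.5² = 60.42 kN/m, acting at H/3 = 1.833 m above the base.
FS_sliding = μW / P_a = 0.58×373.6 / 60.42 = 3.586.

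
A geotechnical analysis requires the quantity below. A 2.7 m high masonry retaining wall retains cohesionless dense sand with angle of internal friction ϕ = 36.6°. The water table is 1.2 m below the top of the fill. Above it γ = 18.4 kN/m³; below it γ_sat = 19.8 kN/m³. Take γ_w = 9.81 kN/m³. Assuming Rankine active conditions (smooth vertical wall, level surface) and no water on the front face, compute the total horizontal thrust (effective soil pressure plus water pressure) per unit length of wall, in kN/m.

K_a = tan²(45° − φ/2) = 0.2530.
γ' = 19.8 − 9.81 = 9.990 kN/m³. Depth below WT = 1.5 m.
σ'_h at WT = K_a γ d_w = 5.585 kPa; at base = 5.585 + K_a γ' × 1.5 = 9.376 kPa.
P₁ (0–1.2 m) = ½×5.585×1.2 = 3.351. P₂ (1.2–2.7 m) = ½(5.585+9.376)×1.5 = 11.22.
P_w = ½ γ_w h₂² = 0.5×9.81×1.5² = 11.04. Total = 3.351+11.22+11.04 = 25.61 kN/m.

25.6 kN/m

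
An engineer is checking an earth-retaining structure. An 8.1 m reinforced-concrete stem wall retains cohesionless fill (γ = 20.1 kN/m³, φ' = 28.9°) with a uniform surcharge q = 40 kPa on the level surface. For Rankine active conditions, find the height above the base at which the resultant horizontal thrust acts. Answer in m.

3.14 m

K_a = 0.3484.
Triangular part P₁ = ½K_aγH² = 229.7 at H/3 = 2.700 m; rectangular part P₂ = K_a q H = 112.9 at H/2 = 4.050 m.
ȳ = (P₁·2.700 + P₂·4.050)/(P₁+P₂) = 3.145 m.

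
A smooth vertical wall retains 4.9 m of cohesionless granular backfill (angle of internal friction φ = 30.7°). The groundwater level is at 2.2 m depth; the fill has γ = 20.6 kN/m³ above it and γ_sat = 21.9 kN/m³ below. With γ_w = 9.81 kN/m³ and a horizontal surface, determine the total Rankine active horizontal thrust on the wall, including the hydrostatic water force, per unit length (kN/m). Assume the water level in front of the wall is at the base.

K_a = tan²(45° − φ/2) = 0.3240.
γ' = 21.9 − 9.81 = 12.09 kN/m³. Depth below WT = 2.7 m.
σ'_h at WT = K_a γ d_w = 14.68 kPa; at base = 14.68 + K_a γ' × 2.7 = 25.26 kPa.
P₁ (0–2.2 m) = ½×14.68×2.2 = 16.15. P₂ (2.2–4.9 m) = ½(14.68+25.26)×2.7 = 53.93.
P_w = ½ γ_w h₂² = 0.5×9.81×2.7² = 35.76. Total = 16.15+53.93+35.76 = 105.8 kN/m.

106 kN/m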